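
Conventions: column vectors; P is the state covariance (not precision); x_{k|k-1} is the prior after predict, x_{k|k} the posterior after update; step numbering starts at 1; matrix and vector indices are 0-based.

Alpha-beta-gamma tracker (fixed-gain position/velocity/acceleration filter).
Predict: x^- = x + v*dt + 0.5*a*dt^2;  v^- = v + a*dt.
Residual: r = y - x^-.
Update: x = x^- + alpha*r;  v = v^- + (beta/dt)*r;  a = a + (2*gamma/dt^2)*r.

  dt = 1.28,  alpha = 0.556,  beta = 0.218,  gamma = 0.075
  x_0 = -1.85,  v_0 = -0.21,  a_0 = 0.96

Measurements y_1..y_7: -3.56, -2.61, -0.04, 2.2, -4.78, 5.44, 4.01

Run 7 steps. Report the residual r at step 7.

resid = -1.2807

step 1: x_pred=-1.3324  r=-2.2276  x^+=-2.5709  v^+=0.6394  a^+=0.7561
step 2: x_pred=-1.1331  r=-1.4769  x^+=-1.9543  v^+=1.3556  a^+=0.6208
step 3: x_pred=0.2895  r=-0.3295  x^+=0.1063  v^+=2.0942  a^+=0.5907
step 4: x_pred=3.2707  r=-1.0707  x^+=2.6754  v^+=2.6679  a^+=0.4926
step 5: x_pred=6.4939  r=-11.2739  x^+=0.2256  v^+=1.3784  a^+=-0.5395
step 6: x_pred=1.5480  r=3.8920  x^+=3.7119  v^+=1.3507  a^+=-0.1832
step 7: x_pred=5.2907  r=-1.2807  x^+=4.5786  v^+=0.8981  a^+=-0.3004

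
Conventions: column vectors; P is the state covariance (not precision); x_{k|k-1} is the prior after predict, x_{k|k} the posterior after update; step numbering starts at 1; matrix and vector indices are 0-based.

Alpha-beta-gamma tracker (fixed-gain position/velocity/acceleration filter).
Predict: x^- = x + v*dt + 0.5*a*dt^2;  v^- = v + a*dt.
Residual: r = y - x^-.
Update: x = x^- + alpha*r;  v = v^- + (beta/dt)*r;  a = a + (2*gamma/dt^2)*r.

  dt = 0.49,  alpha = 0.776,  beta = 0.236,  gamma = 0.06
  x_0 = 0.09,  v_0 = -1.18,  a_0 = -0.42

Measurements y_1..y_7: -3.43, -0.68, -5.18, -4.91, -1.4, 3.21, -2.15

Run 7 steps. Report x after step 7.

x_post = -0.7870

step 1: x_pred=-0.5386  r=-2.8914  x^+=-2.7823  v^+=-2.7784  a^+=-1.8651
step 2: x_pred=-4.3676  r=3.6876  x^+=-1.5060  v^+=-1.9162  a^+=-0.0220
step 3: x_pred=-2.4476  r=-2.7324  x^+=-4.5679  v^+=-3.2430  a^+=-1.3877
step 4: x_pred=-6.3236  r=1.4136  x^+=-5.2266  v^+=-3.2421  a^+=-0.6812
step 5: x_pred=-6.8971  r=5.4971  x^+=-2.6313  v^+=-0.9283  a^+=2.0662
step 6: x_pred=-2.8382  r=6.0482  x^+=1.8552  v^+=2.9971  a^+=5.0890
step 7: x_pred=3.9347  r=-6.0847  x^+=-0.7870  v^+=2.5602  a^+=2.0479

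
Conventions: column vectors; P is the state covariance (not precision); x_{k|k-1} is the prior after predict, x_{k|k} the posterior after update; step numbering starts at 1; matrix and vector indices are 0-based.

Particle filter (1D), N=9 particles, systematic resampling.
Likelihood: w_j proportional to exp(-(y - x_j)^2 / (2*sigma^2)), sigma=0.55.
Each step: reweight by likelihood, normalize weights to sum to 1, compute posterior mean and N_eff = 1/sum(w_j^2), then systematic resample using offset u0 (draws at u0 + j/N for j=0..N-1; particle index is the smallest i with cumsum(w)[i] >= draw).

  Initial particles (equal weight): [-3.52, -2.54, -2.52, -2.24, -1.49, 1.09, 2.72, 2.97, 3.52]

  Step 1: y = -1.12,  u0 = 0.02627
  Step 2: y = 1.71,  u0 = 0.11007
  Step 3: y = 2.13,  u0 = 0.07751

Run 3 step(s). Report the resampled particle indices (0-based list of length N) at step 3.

step 1: w=[0.0001, 0.0357, 0.0392, 0.1259, 0.7987, 0.0003, 0.0000, 0.0000, 0.0000]  mean=-1.6617  Neff=1.5230  idx=[1, 3, 4, 4, 4, 4, 4, 4, 4]
step 2: w=[0.0000, 0.0000, 0.1429, 0.1429, 0.1429, 0.1429, 0.1429, 0.1429, 0.1429]  mean=-1.4900  Neff=7.0003  idx=[2, 3, 4, 5, 5, 6, 7, 8, 8]
step 3: w=[0.1111, 0.1111, 0.1111, 0.1111, 0.1111, 0.1111, 0.1111, 0.1111, 0.1111]  mean=-1.4900  Neff=9.0000  idx=[0, 1, 2, 3, 4, 5, 6, 7, 8]

resampled_idx = [0, 1, 2, 3, 4, 5, 6, 7, 8]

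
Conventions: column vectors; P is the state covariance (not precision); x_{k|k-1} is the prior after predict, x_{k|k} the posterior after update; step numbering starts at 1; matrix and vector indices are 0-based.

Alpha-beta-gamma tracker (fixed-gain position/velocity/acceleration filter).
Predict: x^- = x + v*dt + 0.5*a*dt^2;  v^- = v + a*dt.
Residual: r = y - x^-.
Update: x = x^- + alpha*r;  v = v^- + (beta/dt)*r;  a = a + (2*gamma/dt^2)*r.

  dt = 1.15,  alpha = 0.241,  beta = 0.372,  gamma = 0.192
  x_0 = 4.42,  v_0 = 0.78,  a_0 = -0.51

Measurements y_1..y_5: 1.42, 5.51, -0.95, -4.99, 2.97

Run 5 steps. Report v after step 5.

v_post = -1.8440

step 1: x_pred=4.9798  r=-3.5598  x^+=4.1219  v^+=-0.9580  a^+=-1.5436
step 2: x_pred=1.9994  r=3.5106  x^+=2.8455  v^+=-1.5976  a^+=-0.5243
step 3: x_pred=0.6616  r=-1.6116  x^+=0.2732  v^+=-2.7218  a^+=-0.9922
step 4: x_pred=-3.5130  r=-1.4770  x^+=-3.8690  v^+=-4.3407  a^+=-1.4211
step 5: x_pred=-9.8004  r=12.7704  x^+=-6.7227  v^+=-1.8440  a^+=2.2869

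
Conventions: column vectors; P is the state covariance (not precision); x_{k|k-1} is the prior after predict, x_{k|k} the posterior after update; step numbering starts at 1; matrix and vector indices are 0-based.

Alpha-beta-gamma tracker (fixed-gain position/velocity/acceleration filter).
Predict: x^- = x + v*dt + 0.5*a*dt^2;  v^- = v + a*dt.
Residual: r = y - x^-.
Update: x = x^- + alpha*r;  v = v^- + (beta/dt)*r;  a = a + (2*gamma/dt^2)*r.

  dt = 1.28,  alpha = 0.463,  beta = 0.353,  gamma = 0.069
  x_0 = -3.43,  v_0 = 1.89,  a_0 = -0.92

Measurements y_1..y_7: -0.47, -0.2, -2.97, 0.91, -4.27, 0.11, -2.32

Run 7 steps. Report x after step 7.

step 1: x_pred=-1.7645  r=1.2945  x^+=-1.1651  v^+=1.0694  a^+=-0.8110
step 2: x_pred=-0.4607  r=0.2607  x^+=-0.3400  v^+=0.1032  a^+=-0.7890
step 3: x_pred=-0.8542  r=-2.1158  x^+=-1.8338  v^+=-1.4902  a^+=-0.9672
step 4: x_pred=-4.5336  r=5.4436  x^+=-2.0132  v^+=-1.2270  a^+=-0.5087
step 5: x_pred=-4.0005  r=-0.2695  x^+=-4.1253  v^+=-1.9525  a^+=-0.5314
step 6: x_pred=-7.0598  r=7.1698  x^+=-3.7402  v^+=-0.6554  a^+=0.0725
step 7: x_pred=-4.5197  r=2.1997  x^+=-3.5012  v^+=0.0440  a^+=0.2578

x_post = -3.5012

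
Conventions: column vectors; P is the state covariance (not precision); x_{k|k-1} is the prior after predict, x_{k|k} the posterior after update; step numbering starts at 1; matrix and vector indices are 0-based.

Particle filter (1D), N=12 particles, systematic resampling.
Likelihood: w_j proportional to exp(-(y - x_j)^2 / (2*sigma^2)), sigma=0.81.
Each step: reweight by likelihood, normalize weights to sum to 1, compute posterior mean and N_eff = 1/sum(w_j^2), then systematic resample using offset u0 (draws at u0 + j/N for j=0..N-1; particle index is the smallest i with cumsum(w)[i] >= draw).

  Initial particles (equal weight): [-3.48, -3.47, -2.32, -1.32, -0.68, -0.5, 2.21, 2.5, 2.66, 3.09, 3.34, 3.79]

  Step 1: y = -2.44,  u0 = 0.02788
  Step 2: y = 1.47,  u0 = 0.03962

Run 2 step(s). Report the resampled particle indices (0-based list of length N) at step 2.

step 1: w=[0.1821, 0.1850, 0.4106, 0.1596, 0.0392, 0.0236, 0.0000, 0.0000, 0.0000, 0.0000, 0.0000, 0.0000]  mean=-2.4771  Neff=3.7947  idx=[0, 0, 1, 1, 1, 2, 2, 2, 2, 3, 3, 4]
step 2: w=[0.0000, 0.0000, 0.0000, 0.0000, 0.0000, 0.0005, 0.0005, 0.0005, 0.0005, 0.0760, 0.0760, 0.8459]  mean=-0.7806  Neff=1.3752  idx=[9, 10, 11, 11, 11, 11, 11, 11, 11, 11, 11, 11]

resampled_idx = [9, 10, 11, 11, 11, 11, 11, 11, 11, 11, 11, 11]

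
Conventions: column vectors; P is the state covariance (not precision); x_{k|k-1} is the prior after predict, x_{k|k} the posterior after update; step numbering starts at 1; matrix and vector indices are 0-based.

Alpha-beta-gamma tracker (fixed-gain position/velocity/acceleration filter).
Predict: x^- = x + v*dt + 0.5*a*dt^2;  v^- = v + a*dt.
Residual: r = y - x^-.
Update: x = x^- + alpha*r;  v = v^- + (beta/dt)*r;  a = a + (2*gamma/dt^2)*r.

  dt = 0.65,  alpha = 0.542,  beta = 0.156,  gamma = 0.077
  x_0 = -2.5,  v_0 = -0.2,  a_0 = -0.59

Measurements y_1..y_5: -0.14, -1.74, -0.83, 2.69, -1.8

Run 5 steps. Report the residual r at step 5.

step 1: x_pred=-2.7546  r=2.6146  x^+=-1.3375  v^+=0.0440  a^+=0.3630
step 2: x_pred=-1.2322  r=-0.5078  x^+=-1.5074  v^+=0.1581  a^+=0.1779
step 3: x_pred=-1.3671  r=0.5371  x^+=-1.0760  v^+=0.4027  a^+=0.3737
step 4: x_pred=-0.7353  r=3.4253  x^+=1.1212  v^+=1.4676  a^+=1.6222
step 5: x_pred=2.4179  r=-4.2179  x^+=0.1318  v^+=1.5098  a^+=0.0848

resid = -4.2179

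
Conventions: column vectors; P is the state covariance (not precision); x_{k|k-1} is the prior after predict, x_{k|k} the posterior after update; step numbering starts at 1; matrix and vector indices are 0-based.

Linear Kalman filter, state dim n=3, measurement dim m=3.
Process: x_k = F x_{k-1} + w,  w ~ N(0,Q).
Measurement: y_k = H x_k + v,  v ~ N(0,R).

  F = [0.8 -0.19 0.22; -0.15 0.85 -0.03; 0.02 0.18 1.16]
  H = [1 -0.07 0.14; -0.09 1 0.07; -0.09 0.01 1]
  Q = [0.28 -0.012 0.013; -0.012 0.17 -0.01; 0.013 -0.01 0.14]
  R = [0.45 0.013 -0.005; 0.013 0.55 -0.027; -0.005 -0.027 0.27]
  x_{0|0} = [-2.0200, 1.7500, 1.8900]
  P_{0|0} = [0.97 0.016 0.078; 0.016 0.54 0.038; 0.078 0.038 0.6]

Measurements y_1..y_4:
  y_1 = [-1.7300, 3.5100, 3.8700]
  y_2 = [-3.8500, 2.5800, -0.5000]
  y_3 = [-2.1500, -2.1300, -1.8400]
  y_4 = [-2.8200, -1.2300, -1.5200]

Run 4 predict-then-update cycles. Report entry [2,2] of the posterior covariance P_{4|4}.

step 1: x^-=[-1.5327, 1.7338, 2.4670]  P^-=[0.9687 -0.2054 0.2313; -0.2054 0.5772 0.0723; 0.2313 0.0723 0.9848]  S=[1.5330 -0.2885 0.2653; -0.2885 1.1840 0.1243; 0.2653 0.1243 1.2229]  K=[0.6519 -0.0727 -0.0179; -0.0701 0.4856 0.0448; 0.1156 0.0502 0.7587]  nu=[-0.4213, 1.4656, 1.2477]  x^+=[-1.9362, 2.5309, 3.4385]  P^+=[0.2892 -0.0064 0.0200; -0.0064 0.2646 -0.0039; 0.0200 -0.0039 0.2047]
step 2: x^-=[-1.2733, 2.3385, 4.4055]  P^-=[0.4939 -0.0972 0.0793; -0.0972 0.3699 0.0153; 0.0793 0.0153 0.4235]  S=[0.9895 -0.1444 0.0852; -0.1444 0.9446 0.0268; 0.0852 0.0268 0.6837]  K=[0.5085 -0.0660 -0.0113; -0.0681 0.3906 0.0337; 0.0930 0.0373 0.5961]  nu=[-3.0297, -0.1815, -5.0435]  x^+=[-2.7451, 2.3041, 1.1105]  P^+=[0.2250 -0.0103 0.0165; -0.0103 0.2124 -0.0042; 0.0165 -0.0042 0.1610]
step 3: x^-=[-2.3896, 2.3369, 1.6480]  P^-=[0.4488 -0.0834 0.0652; -0.0834 0.3317 0.0094; 0.0652 0.0094 0.3626]  S=[0.9372 -0.1260 0.0675; -0.1260 0.9026 0.0160; 0.0675 0.0160 0.6249]  K=[0.4871 -0.0639 -0.0127; -0.0652 0.3669 0.0299; 0.0872 0.0342 0.5607]  nu=[0.1724, -4.7974, -3.7264]  x^+=[-1.9519, 0.4541, -0.5906]  P^+=[0.2156 -0.0101 0.0154; -0.0101 0.1995 -0.0044; 0.0154 -0.0044 0.1515]
step 4: x^-=[-1.7777, 0.6965, -0.6424]  P^-=[0.4414 -0.0800 0.0620; -0.0800 0.3221 0.0077; 0.0620 0.0077 0.3492]  S=[0.9282 -0.1218 0.0633; -0.1218 0.8921 0.0133; 0.0633 0.0133 0.6119]  K=[0.4835 -0.0631 -0.0136; -0.0640 0.3606 0.0284; 0.0856 0.0333 0.5520]  nu=[-0.9036, -2.0415, -1.0445]  x^+=[-2.0715, -0.0115, -1.3643]  P^+=[0.2140 -0.0099 0.0150; -0.0099 0.1962 -0.0046; 0.0150 -0.0046 0.1491]

P_post[2,2] = 0.1491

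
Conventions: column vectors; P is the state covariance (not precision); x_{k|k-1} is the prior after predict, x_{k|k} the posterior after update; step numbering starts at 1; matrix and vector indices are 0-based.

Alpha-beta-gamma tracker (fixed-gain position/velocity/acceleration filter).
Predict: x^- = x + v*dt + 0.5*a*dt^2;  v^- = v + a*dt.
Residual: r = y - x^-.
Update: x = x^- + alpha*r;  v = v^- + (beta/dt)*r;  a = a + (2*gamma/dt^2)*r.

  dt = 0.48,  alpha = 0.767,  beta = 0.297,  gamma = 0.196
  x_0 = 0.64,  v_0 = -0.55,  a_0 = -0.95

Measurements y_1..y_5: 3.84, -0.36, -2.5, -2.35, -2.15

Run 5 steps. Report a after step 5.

a_post = 0.8176

step 1: x_pred=0.2666  r=3.5734  x^+=3.0074  v^+=1.2051  a^+=5.1298
step 2: x_pred=4.1768  r=-4.5368  x^+=0.6971  v^+=0.8602  a^+=-2.5890
step 3: x_pred=0.8117  r=-3.3117  x^+=-1.7284  v^+=-2.4316  a^+=-8.2236
step 4: x_pred=-3.8429  r=1.4929  x^+=-2.6978  v^+=-5.4552  a^+=-5.6836
step 5: x_pred=-5.9711  r=3.8211  x^+=-3.0403  v^+=-5.8190  a^+=0.8176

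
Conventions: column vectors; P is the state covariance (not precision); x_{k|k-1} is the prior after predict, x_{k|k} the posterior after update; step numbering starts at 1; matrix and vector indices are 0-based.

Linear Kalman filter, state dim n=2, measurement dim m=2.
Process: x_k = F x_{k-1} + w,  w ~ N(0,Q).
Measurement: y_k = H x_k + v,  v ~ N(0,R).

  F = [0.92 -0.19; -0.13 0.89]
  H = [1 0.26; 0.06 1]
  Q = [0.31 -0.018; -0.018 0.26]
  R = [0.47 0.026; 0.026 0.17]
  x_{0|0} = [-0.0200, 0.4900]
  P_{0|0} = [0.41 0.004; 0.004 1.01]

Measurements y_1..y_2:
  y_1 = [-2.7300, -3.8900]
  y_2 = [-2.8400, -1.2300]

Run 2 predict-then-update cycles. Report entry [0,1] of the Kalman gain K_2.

step 1: x^-=[-0.1115, 0.4387]  P^-=[0.6921 -0.2345; -0.2345 1.0660]  S=[1.1122 0.1066; 0.1066 1.2104]  K=[0.5877 -0.2111; -0.0453 0.8731]  nu=[-2.7326, -4.3220]  x^+=[-0.8048, -3.2112]  P^+=[0.2805 -0.0374; -0.0374 0.1495]
step 2: x^-=[-0.1303, -2.7533]  P^-=[0.5659 -0.1084; -0.1084 0.3918]  S=[1.0060 0.0517; 0.0517 0.5508]  K=[0.5441 -0.1863; -0.0427 0.7035]  nu=[-1.9938, 1.5311]  x^+=[-1.5002, -1.5911]  P^+=[0.2595 -0.0331; -0.0331 0.1205]

K[0,1] = -0.1863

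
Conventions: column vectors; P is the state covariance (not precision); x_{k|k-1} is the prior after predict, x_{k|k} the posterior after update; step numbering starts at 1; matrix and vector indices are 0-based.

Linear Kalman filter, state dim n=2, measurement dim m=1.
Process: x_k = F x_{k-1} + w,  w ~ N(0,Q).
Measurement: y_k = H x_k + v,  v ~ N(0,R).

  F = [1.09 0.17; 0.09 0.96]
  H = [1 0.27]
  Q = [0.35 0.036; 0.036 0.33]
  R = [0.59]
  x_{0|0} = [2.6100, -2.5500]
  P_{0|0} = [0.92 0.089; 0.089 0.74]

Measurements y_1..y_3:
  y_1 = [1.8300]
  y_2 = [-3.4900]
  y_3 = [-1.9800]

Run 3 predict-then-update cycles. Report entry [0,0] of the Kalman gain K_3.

K[0,0] = 0.5273

step 1: x^-=[2.4114, -2.2131]  P^-=[1.4974 0.3415; 0.3415 1.0348]  S=[2.3473]  K=[0.6772; 0.2645]  nu=[0.0161]  x^+=[2.4223, -2.2088]  P^+=[0.4209 -0.0790; -0.0790 0.8706]
step 2: x^-=[2.2648, -1.9025]  P^-=[0.8459 0.1355; 0.1355 1.1221]  S=[1.5909]  K=[0.5547; 0.2756]  nu=[-5.2412]  x^+=[-0.6426, -3.3470]  P^+=[0.3564 -0.1077; -0.1077 1.0012]
step 3: x^-=[-1.2694, -3.2709]  P^-=[0.7624 0.1200; 0.1200 1.2370]  S=[1.5074]  K=[0.5273; 0.3012]  nu=[0.1726]  x^+=[-1.1784, -3.2190]  P^+=[0.3433 -0.1194; -0.1194 1.1003]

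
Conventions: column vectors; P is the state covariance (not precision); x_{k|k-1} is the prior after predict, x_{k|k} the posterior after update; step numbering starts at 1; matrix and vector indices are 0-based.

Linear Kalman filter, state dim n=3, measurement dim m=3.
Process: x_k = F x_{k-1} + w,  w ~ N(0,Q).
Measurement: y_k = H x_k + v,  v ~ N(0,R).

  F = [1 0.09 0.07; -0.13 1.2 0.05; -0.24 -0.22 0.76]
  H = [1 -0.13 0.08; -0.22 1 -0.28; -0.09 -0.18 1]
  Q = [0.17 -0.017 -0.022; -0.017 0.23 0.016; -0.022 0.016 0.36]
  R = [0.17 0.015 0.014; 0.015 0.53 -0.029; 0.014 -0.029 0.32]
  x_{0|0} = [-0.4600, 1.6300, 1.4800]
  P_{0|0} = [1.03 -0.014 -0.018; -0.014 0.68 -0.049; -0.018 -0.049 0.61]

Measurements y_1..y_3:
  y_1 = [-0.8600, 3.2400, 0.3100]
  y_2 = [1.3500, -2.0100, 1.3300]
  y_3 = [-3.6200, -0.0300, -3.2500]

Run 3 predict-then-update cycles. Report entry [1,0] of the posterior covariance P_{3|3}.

P_post[1,0] = 0.0522

step 1: x^-=[-0.2097, 2.0898, 0.8766]  P^-=[1.2028 -0.0970 -0.2628; -0.0970 1.2269 -0.1467; -0.2628 -0.1467 0.8260]  S=[1.3851 -0.4663 -0.2229; -0.4663 1.9723 -0.5553; -0.2229 -0.5553 1.2925]  K=[0.8509 0.0221 -0.1174; 0.0325 0.6653 0.0138; -0.0072 0.0301 0.6895]  nu=[-0.4488, 1.3495, -0.2093]  x^+=[-0.5372, 2.9701, 0.7761]  P^+=[0.1514 0.0607 -0.0017; 0.0607 0.3828 0.0600; -0.0017 0.0600 0.2303]
step 2: x^-=[-0.2156, 3.6728, 0.0654]  P^-=[0.3370 0.0828 -0.0664; 0.0828 0.7727 -0.0331; -0.0664 -0.0331 0.5073]  S=[0.4919 -0.0699 -0.0328; -0.0699 1.3327 -0.3295; -0.0328 -0.3295 0.8816]  K=[0.6511 0.0322 -0.0904; 0.0419 0.5788 0.0141; 0.0001 0.0277 0.5993]  nu=[2.0378, -5.7119, 1.9063]  x^+=[0.7547, 0.4792, 1.0497]  P^+=[0.1171 0.0552 -0.0003; 0.0552 0.3340 0.0534; -0.0003 0.0534 0.2006]
step 3: x^-=[0.8713, 0.5294, 0.5113]  P^-=[0.3013 0.0748 -0.0568; 0.0748 0.7027 -0.0271; -0.0568 -0.0271 0.4868]  S=[0.4584 -0.0629 -0.0228; -0.0629 1.2607 -0.3070; -0.0228 -0.3070 0.8544]  K=[0.6260 0.0295 -0.0867; 0.0360 0.5553 0.0129; 0.0014 0.0241 0.5901]  nu=[-4.4634, -0.2246, -3.5875]  x^+=[-1.6187, 0.1980, -1.6177]  P^+=[0.1125 0.0522 -0.0003; 0.0522 0.3202 0.0508; -0.0003 0.0508 0.1973]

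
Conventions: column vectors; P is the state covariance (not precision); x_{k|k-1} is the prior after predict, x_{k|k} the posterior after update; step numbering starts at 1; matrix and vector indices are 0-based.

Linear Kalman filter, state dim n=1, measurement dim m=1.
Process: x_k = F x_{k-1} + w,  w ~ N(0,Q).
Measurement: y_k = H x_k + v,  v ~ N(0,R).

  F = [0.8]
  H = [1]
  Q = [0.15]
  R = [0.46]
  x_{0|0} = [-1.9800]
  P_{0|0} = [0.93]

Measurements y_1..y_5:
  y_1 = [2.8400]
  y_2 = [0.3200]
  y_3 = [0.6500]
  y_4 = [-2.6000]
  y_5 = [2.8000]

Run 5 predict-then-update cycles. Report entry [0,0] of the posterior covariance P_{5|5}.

step 1: x^-=[-1.5840]  P^-=[0.7452]  S=[1.2052]  K=[0.6183]  nu=[4.4240]  x^+=[1.1515]  P^+=[0.2844]
step 2: x^-=[0.9212]  P^-=[0.3320]  S=[0.7920]  K=[0.4192]  nu=[-0.6012]  x^+=[0.6691]  P^+=[0.1928]
step 3: x^-=[0.5353]  P^-=[0.2734]  S=[0.7334]  K=[0.3728]  nu=[0.1147]  x^+=[0.5781]  P^+=[0.1715]
step 4: x^-=[0.4625]  P^-=[0.2598]  S=[0.7198]  K=[0.3609]  nu=[-3.0625]  x^+=[-0.6428]  P^+=[0.1660]
step 5: x^-=[-0.5142]  P^-=[0.2562]  S=[0.7162]  K=[0.3578]  nu=[3.3142]  x^+=[0.6715]  P^+=[0.1646]

P_post[0,0] = 0.1646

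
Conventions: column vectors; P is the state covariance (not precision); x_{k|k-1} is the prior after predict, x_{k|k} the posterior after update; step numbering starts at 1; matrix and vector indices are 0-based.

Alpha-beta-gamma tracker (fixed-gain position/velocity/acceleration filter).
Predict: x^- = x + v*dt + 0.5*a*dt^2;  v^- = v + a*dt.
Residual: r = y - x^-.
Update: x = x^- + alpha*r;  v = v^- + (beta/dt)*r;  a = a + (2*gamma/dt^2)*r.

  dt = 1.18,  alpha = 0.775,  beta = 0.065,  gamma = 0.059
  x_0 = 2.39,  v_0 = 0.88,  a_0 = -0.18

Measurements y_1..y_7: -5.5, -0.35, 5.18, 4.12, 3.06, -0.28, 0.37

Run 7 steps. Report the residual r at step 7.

step 1: x_pred=3.3031  r=-8.8031  x^+=-3.5193  v^+=0.1827  a^+=-0.9260
step 2: x_pred=-3.9484  r=3.5984  x^+=-1.1596  v^+=-0.7118  a^+=-0.6211
step 3: x_pred=-2.4320  r=7.6120  x^+=3.4673  v^+=-1.0254  a^+=0.0240
step 4: x_pred=2.2741  r=1.8459  x^+=3.7047  v^+=-0.8954  a^+=0.1804
step 5: x_pred=2.7738  r=0.2862  x^+=2.9956  v^+=-0.6667  a^+=0.2047
step 6: x_pred=2.3514  r=-2.6314  x^+=0.3121  v^+=-0.5701  a^+=-0.0183
step 7: x_pred=-0.3734  r=0.7434  x^+=0.2027  v^+=-0.5507  a^+=0.0447

resid = 0.7434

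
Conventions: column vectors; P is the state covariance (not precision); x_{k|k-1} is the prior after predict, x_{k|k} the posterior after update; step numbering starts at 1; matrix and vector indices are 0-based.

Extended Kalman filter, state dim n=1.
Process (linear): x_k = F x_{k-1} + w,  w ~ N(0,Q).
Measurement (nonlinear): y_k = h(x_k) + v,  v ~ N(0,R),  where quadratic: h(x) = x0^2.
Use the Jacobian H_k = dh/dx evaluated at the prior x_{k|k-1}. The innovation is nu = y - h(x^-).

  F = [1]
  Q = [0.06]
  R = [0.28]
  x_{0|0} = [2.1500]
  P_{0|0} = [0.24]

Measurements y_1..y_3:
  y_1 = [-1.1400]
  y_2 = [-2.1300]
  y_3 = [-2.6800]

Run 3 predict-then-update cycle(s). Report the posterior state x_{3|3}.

x_post = [-0.1189]

step 1: x^-=[2.1500]  P^-=[0.3000]  H_jac=[4.3000]  S=[5.8270]  K=[0.2214]  nu=[-5.7625]  x^+=[0.8743]  P^+=[0.0144]
step 2: x^-=[0.8743]  P^-=[0.0744]  H_jac=[1.7486]  S=[0.5075]  K=[0.2564]  nu=[-2.8944]  x^+=[0.1322]  P^+=[0.0411]
step 3: x^-=[0.1322]  P^-=[0.1011]  H_jac=[0.2644]  S=[0.2871]  K=[0.0931]  nu=[-2.6975]  x^+=[-0.1189]  P^+=[0.0986]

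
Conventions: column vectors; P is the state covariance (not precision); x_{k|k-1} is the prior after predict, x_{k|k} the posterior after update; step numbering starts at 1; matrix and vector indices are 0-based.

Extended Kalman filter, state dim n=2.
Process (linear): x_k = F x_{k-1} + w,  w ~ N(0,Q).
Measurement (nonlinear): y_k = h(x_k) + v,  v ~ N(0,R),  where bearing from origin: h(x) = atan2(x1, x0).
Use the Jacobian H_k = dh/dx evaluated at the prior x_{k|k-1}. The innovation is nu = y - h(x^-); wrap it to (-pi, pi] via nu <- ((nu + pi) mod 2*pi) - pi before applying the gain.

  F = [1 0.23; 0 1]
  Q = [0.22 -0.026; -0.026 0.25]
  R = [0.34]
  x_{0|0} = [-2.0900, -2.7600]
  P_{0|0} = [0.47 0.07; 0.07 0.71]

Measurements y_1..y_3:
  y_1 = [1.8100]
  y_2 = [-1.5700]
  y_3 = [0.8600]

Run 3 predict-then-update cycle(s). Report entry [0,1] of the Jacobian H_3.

H_jac[0,1] = -0.1732

step 1: x^-=[-2.7248, -2.7600]  P^-=[0.7598 0.2073; 0.2073 0.9600]  H_jac=[0.1835 -0.1811]  S=[0.3833]  K=[0.2657; -0.3545]  nu=[-2.1234]  x^+=[-3.2890, -2.0073]  P^+=[0.7327 0.2434; 0.2434 0.9118]
step 2: x^-=[-3.7507, -2.0073]  P^-=[1.1129 0.4271; 0.4271 1.1618]  H_jac=[0.1109 -0.2073]  S=[0.3840]  K=[0.0909; -0.5037]  nu=[1.0802]  x^+=[-3.6525, -2.5515]  P^+=[1.1097 0.4447; 0.4447 1.0644]
step 3: x^-=[-4.2393, -2.5515]  P^-=[1.5906 0.6635; 0.6635 1.3144]  H_jac=[0.1042 -0.1732]  S=[0.3727]  K=[0.1365; -0.4251]  nu=[-2.8234]  x^+=[-4.6247, -1.3513]  P^+=[1.5837 0.6852; 0.6852 1.2471]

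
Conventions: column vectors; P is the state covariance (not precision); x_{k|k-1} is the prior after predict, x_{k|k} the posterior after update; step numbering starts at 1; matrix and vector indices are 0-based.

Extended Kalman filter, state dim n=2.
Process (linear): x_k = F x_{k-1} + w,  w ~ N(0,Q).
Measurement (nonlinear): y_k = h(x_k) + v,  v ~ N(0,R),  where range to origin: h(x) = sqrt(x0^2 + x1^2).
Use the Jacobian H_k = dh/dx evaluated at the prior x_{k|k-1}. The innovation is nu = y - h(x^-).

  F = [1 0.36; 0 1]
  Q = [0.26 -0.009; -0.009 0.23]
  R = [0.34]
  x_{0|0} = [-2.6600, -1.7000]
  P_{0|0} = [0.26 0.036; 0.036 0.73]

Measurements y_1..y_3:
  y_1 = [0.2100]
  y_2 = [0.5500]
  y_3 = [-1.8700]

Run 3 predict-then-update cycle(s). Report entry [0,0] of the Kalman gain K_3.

K[0,0] = -0.6591

step 1: x^-=[-3.2720, -1.7000]  P^-=[0.6405 0.2898; 0.2898 0.9600]  H_jac=[-0.8874 -0.4610]  S=[1.2856]  K=[-0.5461; -0.5443]  nu=[-3.4773]  x^+=[-1.3732, 0.1928]  P^+=[0.2572 -0.0923; -0.0923 0.5791]
step 2: x^-=[-1.3038, 0.1928]  P^-=[0.5258 0.1072; 0.1072 0.8091]  H_jac=[-0.9892 0.1463]  S=[0.8408]  K=[-0.5999; 0.0147]  nu=[-0.7680]  x^+=[-0.8431, 0.1815]  P^+=[0.2231 0.1146; 0.1146 0.8089]
step 3: x^-=[-0.7777, 0.1815]  P^-=[0.6705 0.3968; 0.3968 1.0389]  H_jac=[-0.9738 0.2273]  S=[0.8539]  K=[-0.6591; -0.1760]  nu=[-2.6686]  x^+=[0.9810, 0.6511]  P^+=[0.2996 0.2977; 0.2977 1.0125]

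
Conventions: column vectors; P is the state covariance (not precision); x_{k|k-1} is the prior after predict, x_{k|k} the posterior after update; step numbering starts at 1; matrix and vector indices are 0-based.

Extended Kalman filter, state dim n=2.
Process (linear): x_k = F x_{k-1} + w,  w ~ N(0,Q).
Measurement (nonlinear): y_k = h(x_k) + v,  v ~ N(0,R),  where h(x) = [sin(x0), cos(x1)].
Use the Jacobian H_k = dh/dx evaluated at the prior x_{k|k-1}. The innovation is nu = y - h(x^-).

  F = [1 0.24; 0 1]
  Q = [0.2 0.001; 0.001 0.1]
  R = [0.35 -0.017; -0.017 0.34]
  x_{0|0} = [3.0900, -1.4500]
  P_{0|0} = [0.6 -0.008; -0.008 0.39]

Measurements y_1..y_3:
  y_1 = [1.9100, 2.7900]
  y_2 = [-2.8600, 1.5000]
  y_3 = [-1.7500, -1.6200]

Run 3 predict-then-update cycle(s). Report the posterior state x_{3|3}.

step 1: x^-=[2.7420, -1.4500]  P^-=[0.8186 0.0866; 0.0866 0.4900]  H_jac=[-0.9212 0.0000; 0.0000 0.9927]  S=[1.0447 -0.0962; -0.0962 0.8229]  K=[-0.7200 0.0203; -0.0222 0.5885]  nu=[1.5210, 2.6695]  x^+=[1.7011, 0.0874]  P^+=[0.2739 0.0193; 0.0193 0.2020]
step 2: x^-=[1.7221, 0.0874]  P^-=[0.4948 0.0688; 0.0688 0.3020]  H_jac=[-0.1507 0.0000; 0.0000 -0.0873]  S=[0.3612 -0.0161; -0.0161 0.3423]  K=[-0.2077 -0.0273; -0.0322 -0.0785]  nu=[-3.8486, 0.5038]  x^+=[2.5077, 0.1717]  P^+=[0.4792 0.0659; 0.0659 0.2995]
step 3: x^-=[2.5489, 0.1717]  P^-=[0.7280 0.1388; 0.1388 0.3995]  H_jac=[-0.8294 0.0000; 0.0000 -0.1709]  S=[0.8509 0.0027; 0.0027 0.3517]  K=[-0.7095 -0.0620; -0.1347 -0.1931]  nu=[-2.3086, -2.6053]  x^+=[4.3485, 0.9857]  P^+=[0.2981 0.0529; 0.0529 0.3709]

x_post = [4.3485, 0.9857]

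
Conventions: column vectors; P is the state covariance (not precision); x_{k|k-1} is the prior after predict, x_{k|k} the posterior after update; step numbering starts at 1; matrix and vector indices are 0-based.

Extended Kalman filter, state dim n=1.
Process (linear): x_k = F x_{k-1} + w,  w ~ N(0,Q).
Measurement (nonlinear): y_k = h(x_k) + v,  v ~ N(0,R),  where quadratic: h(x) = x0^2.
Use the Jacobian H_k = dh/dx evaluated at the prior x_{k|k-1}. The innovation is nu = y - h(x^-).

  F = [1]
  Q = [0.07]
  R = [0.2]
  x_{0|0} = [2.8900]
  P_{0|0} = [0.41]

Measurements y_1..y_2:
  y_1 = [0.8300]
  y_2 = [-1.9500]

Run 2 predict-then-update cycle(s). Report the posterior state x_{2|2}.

x_post = [0.4819]

step 1: x^-=[2.8900]  P^-=[0.4800]  H_jac=[5.7800]  S=[16.2360]  K=[0.1709]  nu=[-7.5221]  x^+=[1.6046]  P^+=[0.0059]
step 2: x^-=[1.6046]  P^-=[0.0759]  H_jac=[3.2093]  S=[0.9819]  K=[0.2481]  nu=[-4.5248]  x^+=[0.4819]  P^+=[0.0155]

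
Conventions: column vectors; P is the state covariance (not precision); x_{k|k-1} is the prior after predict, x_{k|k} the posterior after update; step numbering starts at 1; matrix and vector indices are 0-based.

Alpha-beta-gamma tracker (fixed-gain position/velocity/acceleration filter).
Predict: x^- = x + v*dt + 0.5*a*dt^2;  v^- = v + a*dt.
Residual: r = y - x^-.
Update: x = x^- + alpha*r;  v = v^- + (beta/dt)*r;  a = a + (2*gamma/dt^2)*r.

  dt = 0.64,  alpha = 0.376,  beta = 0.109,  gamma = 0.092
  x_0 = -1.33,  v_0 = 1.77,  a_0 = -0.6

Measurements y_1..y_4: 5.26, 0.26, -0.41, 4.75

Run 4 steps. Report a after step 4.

step 1: x_pred=-0.3201  r=5.5801  x^+=1.7780  v^+=2.3364  a^+=1.9067
step 2: x_pred=3.6638  r=-3.4038  x^+=2.3840  v^+=2.9769  a^+=0.3776
step 3: x_pred=4.3665  r=-4.7765  x^+=2.5706  v^+=2.4051  a^+=-1.7681
step 4: x_pred=3.7477  r=1.0023  x^+=4.1246  v^+=1.4442  a^+=-1.3178

a_post = -1.3178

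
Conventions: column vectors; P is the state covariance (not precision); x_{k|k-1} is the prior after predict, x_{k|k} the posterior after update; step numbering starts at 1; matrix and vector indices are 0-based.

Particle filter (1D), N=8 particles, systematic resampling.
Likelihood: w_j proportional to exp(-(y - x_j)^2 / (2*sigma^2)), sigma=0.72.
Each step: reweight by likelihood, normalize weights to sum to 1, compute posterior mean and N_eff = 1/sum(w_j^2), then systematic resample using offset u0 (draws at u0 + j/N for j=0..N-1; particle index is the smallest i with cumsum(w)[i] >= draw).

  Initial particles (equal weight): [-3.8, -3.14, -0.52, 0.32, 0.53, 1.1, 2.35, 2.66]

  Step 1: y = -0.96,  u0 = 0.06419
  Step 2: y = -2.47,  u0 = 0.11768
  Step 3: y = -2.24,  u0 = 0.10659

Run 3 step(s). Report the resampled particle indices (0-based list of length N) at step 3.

step 1: w=[0.0004, 0.0087, 0.7028, 0.1744, 0.0995, 0.0141, 0.0000, 0.0000]  mean=-0.2698  Neff=1.8706  idx=[2, 2, 2, 2, 2, 2, 3, 4]
step 2: w=[0.1659, 0.1659, 0.1659, 0.1659, 0.1659, 0.1659, 0.0036, 0.0011]  mean=-0.5158  Neff=6.0559  idx=[0, 1, 2, 2, 3, 4, 5, 5]
step 3: w=[0.1250, 0.1250, 0.1250, 0.1250, 0.1250, 0.1250, 0.1250, 0.1250]  mean=-0.5200  Neff=8.0000  idx=[0, 1, 2, 3, 4, 5, 6, 7]

resampled_idx = [0, 1, 2, 3, 4, 5, 6, 7]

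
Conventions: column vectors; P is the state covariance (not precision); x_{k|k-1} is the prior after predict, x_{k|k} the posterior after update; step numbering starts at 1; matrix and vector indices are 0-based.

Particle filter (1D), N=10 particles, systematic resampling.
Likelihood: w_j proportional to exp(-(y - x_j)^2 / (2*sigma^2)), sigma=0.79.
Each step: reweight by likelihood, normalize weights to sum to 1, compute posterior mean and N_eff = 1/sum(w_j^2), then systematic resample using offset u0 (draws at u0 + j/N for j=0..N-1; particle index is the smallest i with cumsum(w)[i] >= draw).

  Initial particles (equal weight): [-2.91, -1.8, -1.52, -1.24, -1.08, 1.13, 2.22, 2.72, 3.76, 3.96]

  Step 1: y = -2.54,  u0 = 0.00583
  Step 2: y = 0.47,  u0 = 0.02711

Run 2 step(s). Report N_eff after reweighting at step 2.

N_eff = 3.8661

step 1: w=[0.3711, 0.2670, 0.1799, 0.1069, 0.0751, 0.0000, 0.0000, 0.0000, 0.0000, 0.0000]  mean=-2.0476  Neff=3.8696  idx=[0, 0, 0, 0, 1, 1, 1, 2, 2, 3]
step 2: w=[0.0005, 0.0005, 0.0005, 0.0005, 0.0705, 0.0705, 0.0705, 0.1832, 0.1832, 0.4202]  mean=-1.4641  Neff=3.8661  idx=[4, 5, 7, 7, 8, 8, 9, 9, 9, 9]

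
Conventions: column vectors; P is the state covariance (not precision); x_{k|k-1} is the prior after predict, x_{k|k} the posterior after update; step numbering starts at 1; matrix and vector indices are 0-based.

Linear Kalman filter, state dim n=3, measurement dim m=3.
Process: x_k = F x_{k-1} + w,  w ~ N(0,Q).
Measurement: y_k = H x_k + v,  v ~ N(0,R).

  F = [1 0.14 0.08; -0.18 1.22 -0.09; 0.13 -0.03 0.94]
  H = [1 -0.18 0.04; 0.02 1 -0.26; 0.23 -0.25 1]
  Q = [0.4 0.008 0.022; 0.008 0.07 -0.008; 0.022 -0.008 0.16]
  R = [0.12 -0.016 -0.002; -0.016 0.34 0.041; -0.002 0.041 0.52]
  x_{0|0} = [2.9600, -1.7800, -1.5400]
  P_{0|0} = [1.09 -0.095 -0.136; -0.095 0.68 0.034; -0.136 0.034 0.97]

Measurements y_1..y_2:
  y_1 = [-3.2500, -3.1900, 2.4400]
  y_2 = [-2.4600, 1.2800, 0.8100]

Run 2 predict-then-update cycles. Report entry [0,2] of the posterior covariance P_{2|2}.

P_post[0,2] = 0.0020

step 1: x^-=[2.5876, -2.5658, -1.0094]  P^-=[1.4619 -0.1755 0.1100; -0.1755 1.1551 -0.0924; 0.1100 -0.0924 1.0017]  S=[1.6943 -0.4165 0.6060; -0.4165 1.6033 -0.6437; 0.6060 -0.6437 1.7882]  K=[0.9122 0.1331 0.0129; -0.0659 0.7370 0.0519; -0.1268 0.0017 0.6308]  nu=[-6.2591, -0.9384, 2.2128]  x^+=[-3.2185, -2.7302, 1.1787]  P^+=[0.1125 0.0266 -0.0089; 0.0266 0.2851 0.1225; -0.0089 0.1225 0.3610]
step 2: x^-=[-3.5065, -2.8576, 0.7714]  P^-=[0.5291 0.0770 0.0696; 0.0770 0.4620 0.0952; 0.0696 0.0952 0.4719]  S=[0.6413 -0.0266 0.1891; -0.0266 0.7870 -0.0788; 0.1891 -0.0788 1.0243]  K=[0.8042 0.1183 0.0286; 0.0080 0.5618 0.0392; -0.0234 0.0119 0.4583]  nu=[0.5012, 4.4083, 0.1306]  x^+=[-2.5782, -0.3720, 0.8722]  P^+=[0.0993 0.0271 0.0020; 0.0271 0.2156 0.0911; 0.0020 0.0911 0.2612]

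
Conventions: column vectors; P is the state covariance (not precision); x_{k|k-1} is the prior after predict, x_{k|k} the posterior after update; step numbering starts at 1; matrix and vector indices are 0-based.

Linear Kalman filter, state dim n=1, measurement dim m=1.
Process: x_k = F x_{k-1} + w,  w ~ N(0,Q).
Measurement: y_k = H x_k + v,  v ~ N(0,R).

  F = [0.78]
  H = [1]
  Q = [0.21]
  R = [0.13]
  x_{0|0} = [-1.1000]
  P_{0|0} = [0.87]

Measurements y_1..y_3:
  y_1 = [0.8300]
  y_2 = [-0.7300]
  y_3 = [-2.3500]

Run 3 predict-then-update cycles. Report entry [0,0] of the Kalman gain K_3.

step 1: x^-=[-0.8580]  P^-=[0.7393]  S=[0.8693]  K=[0.8505]  nu=[1.6880]  x^+=[0.5776]  P^+=[0.1106]
step 2: x^-=[0.4505]  P^-=[0.2773]  S=[0.4073]  K=[0.6808]  nu=[-1.1805]  x^+=[-0.3532]  P^+=[0.0885]
step 3: x^-=[-0.2755]  P^-=[0.2638]  S=[0.3938]  K=[0.6699]  nu=[-2.0745]  x^+=[-1.6652]  P^+=[0.0871]

K[0,0] = 0.6699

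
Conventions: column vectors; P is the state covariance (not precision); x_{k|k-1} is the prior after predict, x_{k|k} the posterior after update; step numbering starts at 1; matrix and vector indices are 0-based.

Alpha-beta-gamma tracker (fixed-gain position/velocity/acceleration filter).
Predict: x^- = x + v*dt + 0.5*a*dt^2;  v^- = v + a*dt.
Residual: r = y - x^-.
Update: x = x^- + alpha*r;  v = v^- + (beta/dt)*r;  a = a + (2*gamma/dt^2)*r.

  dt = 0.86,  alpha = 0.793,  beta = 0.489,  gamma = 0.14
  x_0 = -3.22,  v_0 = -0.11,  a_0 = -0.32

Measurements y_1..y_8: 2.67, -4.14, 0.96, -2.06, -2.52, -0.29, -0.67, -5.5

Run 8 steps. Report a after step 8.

a_post = -1.3630

step 1: x_pred=-3.4329  r=6.1029  x^+=1.4067  v^+=3.0850  a^+=1.9905
step 2: x_pred=4.7958  r=-8.9358  x^+=-2.2903  v^+=-0.2842  a^+=-1.3925
step 3: x_pred=-3.0496  r=4.0096  x^+=0.1300  v^+=0.7982  a^+=0.1255
step 4: x_pred=0.8628  r=-2.9228  x^+=-1.4550  v^+=-0.7559  a^+=-0.9810
step 5: x_pred=-2.4678  r=-0.0522  x^+=-2.5092  v^+=-1.6292  a^+=-1.0008
step 6: x_pred=-4.2804  r=3.9904  x^+=-1.1160  v^+=-0.2209  a^+=0.5099
step 7: x_pred=-1.1175  r=0.4475  x^+=-0.7626  v^+=0.4720  a^+=0.6793
step 8: x_pred=-0.1055  r=-5.3945  x^+=-4.3833  v^+=-2.0111  a^+=-1.3630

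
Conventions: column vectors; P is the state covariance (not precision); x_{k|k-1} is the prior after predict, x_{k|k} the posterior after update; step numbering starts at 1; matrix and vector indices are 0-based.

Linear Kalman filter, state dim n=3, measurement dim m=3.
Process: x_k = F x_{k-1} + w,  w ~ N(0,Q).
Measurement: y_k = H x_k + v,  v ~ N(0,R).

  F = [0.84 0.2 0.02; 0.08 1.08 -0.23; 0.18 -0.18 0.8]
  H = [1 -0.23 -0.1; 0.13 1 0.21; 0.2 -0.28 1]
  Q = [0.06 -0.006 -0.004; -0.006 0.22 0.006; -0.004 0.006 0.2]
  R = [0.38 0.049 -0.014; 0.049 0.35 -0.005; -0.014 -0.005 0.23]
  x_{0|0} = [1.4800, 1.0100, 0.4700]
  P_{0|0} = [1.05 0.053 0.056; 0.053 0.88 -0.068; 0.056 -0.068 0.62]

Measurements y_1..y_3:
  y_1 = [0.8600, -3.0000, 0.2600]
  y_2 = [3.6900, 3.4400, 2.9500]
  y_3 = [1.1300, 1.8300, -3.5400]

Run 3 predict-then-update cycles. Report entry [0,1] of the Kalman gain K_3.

step 1: x^-=[1.4546, 1.1011, 0.4606]  P^-=[0.8555 0.2916 0.1541; 0.2916 1.3268 -0.3148; 0.1541 -0.3148 0.6916]  S=[1.1331 0.2005 0.2929; 0.2005 1.6738 -0.4311; 0.2929 -0.4311 1.2651]  K=[0.6109 0.2192 0.1258; -0.0497 0.7201 -0.2395; -0.0549 0.0938 0.6854]  nu=[-0.2953, -4.3869, -0.1832]  x^+=[0.2894, -1.9995, -0.0601]  P^+=[0.2572 0.0749 -0.0112; 0.0749 0.2422 -0.0052; -0.0112 -0.0052 0.1587]
step 2: x^-=[-0.1580, -2.1224, 0.3639]  P^-=[0.2760 0.1343 0.0117; 0.1343 0.5284 -0.0580; 0.0117 -0.0580 0.3112]  S=[0.6203 0.0980 0.0235; 0.0980 0.9080 -0.1111; 0.0235 -0.1111 0.6158]  K=[0.3659 0.1583 0.0622; -0.0532 0.5708 -0.1859; -0.0437 0.0820 0.5520]  nu=[3.3962, 5.5066, 2.0234]  x^+=[2.0820, 0.4638, 1.7839]  P^+=[0.1576 0.0542 -0.0080; 0.0542 0.1915 -0.0021; -0.0080 -0.0021 0.1282]
step 3: x^-=[1.8773, 0.2571, 1.7184]  P^-=[0.1968 0.0970 0.0030; 0.0970 0.4618 -0.0449; 0.0030 -0.0449 0.2881]  S=[0.5569 0.0636 0.0067; 0.0636 0.8344 -0.0945; 0.0067 -0.0945 0.5777]  K=[0.2975 0.1300 0.0442; -0.0684 0.5423 -0.1784; -0.0437 0.0832 0.5357]  nu=[-0.5163, 0.9680, -5.5618]  x^+=[1.6036, 1.8096, -1.1579]  P^+=[0.1283 0.0448 -0.0078; 0.0448 0.1817 -0.0009; -0.0078 -0.0009 0.1247]

K[0,1] = 0.1300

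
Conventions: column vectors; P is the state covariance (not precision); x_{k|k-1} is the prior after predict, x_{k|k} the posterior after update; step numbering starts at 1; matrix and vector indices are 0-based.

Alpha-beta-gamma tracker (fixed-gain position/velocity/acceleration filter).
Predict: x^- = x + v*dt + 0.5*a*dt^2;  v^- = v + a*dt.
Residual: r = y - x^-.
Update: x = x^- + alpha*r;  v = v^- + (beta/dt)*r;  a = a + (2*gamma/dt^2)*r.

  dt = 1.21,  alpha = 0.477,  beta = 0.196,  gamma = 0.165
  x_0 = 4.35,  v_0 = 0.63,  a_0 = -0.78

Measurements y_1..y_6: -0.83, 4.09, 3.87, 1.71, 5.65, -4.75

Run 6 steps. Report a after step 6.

step 1: x_pred=4.5413  r=-5.3713  x^+=1.9792  v^+=-1.1839  a^+=-1.9907
step 2: x_pred=-0.9105  r=5.0005  x^+=1.4747  v^+=-2.7826  a^+=-0.8636
step 3: x_pred=-2.5244  r=6.3944  x^+=0.5258  v^+=-2.7917  a^+=0.5777
step 4: x_pred=-2.4293  r=4.1393  x^+=-0.4549  v^+=-1.4222  a^+=1.5107
step 5: x_pred=-1.0698  r=6.7198  x^+=2.1355  v^+=1.4942  a^+=3.0253
step 6: x_pred=6.1582  r=-10.9082  x^+=0.9550  v^+=3.3878  a^+=0.5666

a_post = 0.5666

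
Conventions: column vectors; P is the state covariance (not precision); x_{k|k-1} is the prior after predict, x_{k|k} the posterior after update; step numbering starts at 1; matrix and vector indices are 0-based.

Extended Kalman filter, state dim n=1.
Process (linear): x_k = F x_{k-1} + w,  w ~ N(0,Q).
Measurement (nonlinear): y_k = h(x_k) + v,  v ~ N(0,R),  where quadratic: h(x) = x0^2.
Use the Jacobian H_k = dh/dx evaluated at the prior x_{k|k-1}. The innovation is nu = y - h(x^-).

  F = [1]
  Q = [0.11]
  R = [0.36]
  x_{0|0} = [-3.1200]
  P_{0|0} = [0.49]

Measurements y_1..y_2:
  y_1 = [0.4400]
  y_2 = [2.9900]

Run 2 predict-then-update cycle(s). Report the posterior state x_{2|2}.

x_post = [-1.7141]

step 1: x^-=[-3.1200]  P^-=[0.6000]  H_jac=[-6.2400]  S=[23.7226]  K=[-0.1578]  nu=[-9.2944]  x^+=[-1.6531]  P^+=[0.0091]
step 2: x^-=[-1.6531]  P^-=[0.1191]  H_jac=[-3.3062]  S=[1.6620]  K=[-0.2369]  nu=[0.2572]  x^+=[-1.7141]  P^+=[0.0258]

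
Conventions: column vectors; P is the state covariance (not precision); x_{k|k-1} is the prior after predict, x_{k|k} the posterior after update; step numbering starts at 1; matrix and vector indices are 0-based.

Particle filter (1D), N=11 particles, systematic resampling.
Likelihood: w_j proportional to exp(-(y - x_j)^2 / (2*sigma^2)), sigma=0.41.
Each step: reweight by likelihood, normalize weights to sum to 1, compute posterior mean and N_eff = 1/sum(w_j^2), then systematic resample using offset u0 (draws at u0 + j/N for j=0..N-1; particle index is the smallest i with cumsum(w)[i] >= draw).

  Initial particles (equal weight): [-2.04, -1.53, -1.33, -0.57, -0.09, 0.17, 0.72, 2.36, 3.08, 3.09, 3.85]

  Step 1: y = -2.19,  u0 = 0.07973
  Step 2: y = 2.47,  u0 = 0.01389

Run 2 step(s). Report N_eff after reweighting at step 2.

N_eff = 1.0585

step 1: w=[0.7084, 0.2073, 0.0839, 0.0003, 0.0000, 0.0000, 0.0000, 0.0000, 0.0000, 0.0000, 0.0000]  mean=-1.8742  Neff=1.8119  idx=[0, 0, 0, 0, 0, 0, 0, 1, 1, 1, 2]
step 2: w=[0.0000, 0.0000, 0.0000, 0.0000, 0.0000, 0.0000, 0.0000, 0.0094, 0.0094, 0.0094, 0.9718]  mean=-1.3356  Neff=1.0585  idx=[8, 10, 10, 10, 10, 10, 10, 10, 10, 10, 10]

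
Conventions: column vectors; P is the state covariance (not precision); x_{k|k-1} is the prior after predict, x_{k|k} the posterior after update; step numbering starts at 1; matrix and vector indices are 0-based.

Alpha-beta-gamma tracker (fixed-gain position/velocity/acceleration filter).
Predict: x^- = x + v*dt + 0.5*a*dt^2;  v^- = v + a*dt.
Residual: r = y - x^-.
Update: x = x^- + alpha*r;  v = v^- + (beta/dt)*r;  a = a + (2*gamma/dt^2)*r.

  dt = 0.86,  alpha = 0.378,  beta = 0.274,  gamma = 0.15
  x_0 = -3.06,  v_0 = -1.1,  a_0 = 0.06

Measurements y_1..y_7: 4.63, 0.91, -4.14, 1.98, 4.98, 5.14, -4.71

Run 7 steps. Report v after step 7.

step 1: x_pred=-3.9838  r=8.6138  x^+=-0.7278  v^+=1.6960  a^+=3.5540
step 2: x_pred=2.0450  r=-1.1350  x^+=1.6160  v^+=4.3908  a^+=3.0936
step 3: x_pred=6.5361  r=-10.6761  x^+=2.5005  v^+=3.6498  a^+=-1.2369
step 4: x_pred=5.1820  r=-3.2020  x^+=3.9716  v^+=1.5659  a^+=-2.5357
step 5: x_pred=4.3806  r=0.5994  x^+=4.6072  v^+=-0.4238  a^+=-2.2926
step 6: x_pred=3.3949  r=1.7451  x^+=4.0546  v^+=-1.8394  a^+=-1.5847
step 7: x_pred=1.8866  r=-6.5966  x^+=-0.6069  v^+=-5.3040  a^+=-4.2605

v_post = -5.3040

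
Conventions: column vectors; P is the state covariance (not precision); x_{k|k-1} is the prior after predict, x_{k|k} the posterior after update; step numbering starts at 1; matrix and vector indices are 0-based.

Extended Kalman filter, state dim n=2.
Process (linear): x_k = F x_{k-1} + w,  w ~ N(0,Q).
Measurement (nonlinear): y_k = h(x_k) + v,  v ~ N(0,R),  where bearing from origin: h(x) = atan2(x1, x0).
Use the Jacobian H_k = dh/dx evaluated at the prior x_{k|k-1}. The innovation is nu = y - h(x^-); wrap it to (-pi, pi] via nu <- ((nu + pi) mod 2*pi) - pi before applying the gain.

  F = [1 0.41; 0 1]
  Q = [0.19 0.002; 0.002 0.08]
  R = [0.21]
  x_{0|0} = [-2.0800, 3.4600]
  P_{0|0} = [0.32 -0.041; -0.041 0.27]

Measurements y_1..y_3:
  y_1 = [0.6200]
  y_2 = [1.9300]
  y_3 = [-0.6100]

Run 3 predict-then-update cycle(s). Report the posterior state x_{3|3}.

x_post = [3.4974, 3.6392]

step 1: x^-=[-0.6614, 3.4600]  P^-=[0.5218 0.0717; 0.0717 0.3500]  H_jac=[-0.2788 -0.0533]  S=[0.2537]  K=[-0.5885; -0.1523]  nu=[-1.1397]  x^+=[0.0093, 3.6336]  P^+=[0.4339 0.0490; 0.0490 0.3441]
step 2: x^-=[1.4991, 3.6336]  P^-=[0.7219 0.1920; 0.1920 0.4241]  H_jac=[-0.2352 0.0970]  S=[0.2452]  K=[-0.6165; -0.0164]  nu=[0.7505]  x^+=[1.0364, 3.6213]  P^+=[0.6287 0.1896; 0.1896 0.4240]
step 3: x^-=[2.5212, 3.6213]  P^-=[1.0454 0.3654; 0.3654 0.5040]  H_jac=[-0.1860 0.1295]  S=[0.2370]  K=[-0.6207; -0.0114]  nu=[-1.5726]  x^+=[3.4974, 3.6392]  P^+=[0.9541 0.3638; 0.3638 0.5040]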